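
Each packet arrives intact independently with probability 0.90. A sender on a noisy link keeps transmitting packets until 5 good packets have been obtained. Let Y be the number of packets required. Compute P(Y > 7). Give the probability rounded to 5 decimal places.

0.02569

Needing more than 7 packets ⇔ fewer than 5 successes in the first 7. With X ~ Binomial(7, 0.90), P(Y > 7) = P(X ≤ 4).
  k=0: C(7,0)·0.90^0·0.10^7 = 0.0000001
  k=1: C(7,1)·0.90^1·0.10^6 = 0.0000063
  k=2: C(7,2)·0.90^2·0.10^5 = 0.0001701
  k=3: C(7,3)·0.90^3·0.10^4 = 0.0025515
  k=4: C(7,4)·0.90^4·0.10^3 = 0.0229635
P(X ≤ 4) = 0.0256915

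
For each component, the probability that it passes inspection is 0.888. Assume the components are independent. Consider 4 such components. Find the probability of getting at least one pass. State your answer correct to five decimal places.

0.99984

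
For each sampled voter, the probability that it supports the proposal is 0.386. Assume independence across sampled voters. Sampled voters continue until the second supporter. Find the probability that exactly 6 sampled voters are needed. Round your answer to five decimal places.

Y = trial on which the second success occurs; negative binomial, r=2, p=0.386.
P(Y=6) = C(5,1) · p^2 · (1−p)^4
= 5 · 0.149 · 0.14213 = 0.1058810

0.10588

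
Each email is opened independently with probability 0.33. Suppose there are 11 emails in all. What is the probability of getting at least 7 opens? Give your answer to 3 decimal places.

X ~ Binomial(11, 0.33); P(X ≥ 7) = Σ C(11,k) p^k (1−p)^(11−k) over k:
  k=7: C(11,7)·0.33^7·0.67^4 = 0.02834
  k=8: C(11,8)·0.33^8·0.67^3 = 0.00698
  k=9: C(11,9)·0.33^9·0.67^2 = 0.00115
  k=10: C(11,10)·0.33^10·0.67^1 = 0.00011
  k=11: C(11,11)·0.33^11·0.67^0 = 0.00001
Total = 0.03658

0.037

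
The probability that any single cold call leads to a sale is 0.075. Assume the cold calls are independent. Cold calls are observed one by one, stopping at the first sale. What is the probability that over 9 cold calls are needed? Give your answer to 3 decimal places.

Y = number of cold calls to the first success; geometric, p = 0.075.
P(Y > 9) = P(first 9 all fail) = (1−p)^9 = 0.49576

0.496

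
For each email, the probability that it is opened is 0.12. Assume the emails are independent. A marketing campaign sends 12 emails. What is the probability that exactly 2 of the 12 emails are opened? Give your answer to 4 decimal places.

X ~ Binomial(n=12, p=0.12).
P(X=2) = C(12,2) · p^2 · (1−p)^10
= 66 · 0.0144 · 0.2785 = 0.264687

0.2647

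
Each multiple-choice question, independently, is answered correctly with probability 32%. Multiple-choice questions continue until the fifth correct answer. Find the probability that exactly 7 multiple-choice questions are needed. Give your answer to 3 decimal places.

Y = trial on which the fifth success occurs; negative binomial, r=5, p=0.32.
P(Y=7) = C(6,4) · p^5 · (1−p)^2
= 15 · 0.0033554 · 0.4624 = 0.02327

0.023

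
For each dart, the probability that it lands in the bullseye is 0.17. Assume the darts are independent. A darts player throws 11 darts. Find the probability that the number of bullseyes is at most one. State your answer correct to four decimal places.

0.4189

X ~ Binomial(11, 0.17); P(X ≤ 1) = Σ C(11,k) p^k (1−p)^(11−k) over k:
  k=0: C(11,0)·0.17^0·0.83^11 = 0.128783
  k=1: C(11,1)·0.17^1·0.83^10 = 0.290150
Total = 0.418933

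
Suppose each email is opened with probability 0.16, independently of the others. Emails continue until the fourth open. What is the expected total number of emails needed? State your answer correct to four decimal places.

25.0000

Y = total emails until the fourth success; negative binomial with r=4, p=0.16.
E[Y] = r / p = 4 / 0.16 = 25.000000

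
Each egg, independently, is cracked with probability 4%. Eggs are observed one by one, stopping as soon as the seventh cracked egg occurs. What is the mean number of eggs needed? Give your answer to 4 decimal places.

175.0000

Y = total eggs until the seventh success; negative binomial with r=7, p=0.04.
E[Y] = r / p = 7 / 0.04 = 175.000000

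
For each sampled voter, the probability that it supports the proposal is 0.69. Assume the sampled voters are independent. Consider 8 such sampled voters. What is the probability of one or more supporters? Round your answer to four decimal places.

P(at least one) = 1 − P(none) = 1 − (1 − 0.69)^8
= 1 − 0.000085 = 0.999915

0.9999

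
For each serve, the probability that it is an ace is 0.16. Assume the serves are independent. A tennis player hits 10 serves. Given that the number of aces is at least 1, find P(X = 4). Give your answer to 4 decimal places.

0.0586

X ~ Binomial(10, 0.16). Want P(X=4 | X≥1) = P(X=4) / P(X≥1).
P(X=4) = C(10,4)·0.16^4·0.84^6 = 0.048348
P(X≥1) = 1 − 0.174901 = 0.825099
Ratio = 0.048348 / 0.825099 = 0.058596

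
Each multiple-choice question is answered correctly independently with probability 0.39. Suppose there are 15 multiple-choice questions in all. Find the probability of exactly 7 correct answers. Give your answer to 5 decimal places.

X ~ Binomial(n=15, p=0.39).
P(X=7) = C(15,7) · p^7 · (1−p)^8
= 6435 · 0.0013723 · 0.019171 = 0.1692932

0.16929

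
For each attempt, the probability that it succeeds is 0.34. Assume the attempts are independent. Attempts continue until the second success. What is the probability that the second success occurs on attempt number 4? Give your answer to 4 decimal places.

0.1511

Y = trial on which the second success occurs; negative binomial, r=2, p=0.34.
P(Y=4) = C(3,1) · p^2 · (1−p)^2
= 3 · 0.1156 · 0.4356 = 0.151066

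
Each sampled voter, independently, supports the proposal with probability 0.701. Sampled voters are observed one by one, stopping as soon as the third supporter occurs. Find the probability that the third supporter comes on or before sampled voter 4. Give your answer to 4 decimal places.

0.6535

Finishing within 4 sampled voters ⇔ at least 3 successes in the first 4. With X ~ Binomial(4, 0.701), P(Y ≤ 4) = 1 − P(X ≤ 2).
  k=0: C(4,0)·0.701^0·0.299^4 = 0.007993
  k=1: C(4,1)·0.701^1·0.299^3 = 0.074953
  k=2: C(4,2)·0.701^2·0.299^2 = 0.263590
1 − 0.346536 = 0.653464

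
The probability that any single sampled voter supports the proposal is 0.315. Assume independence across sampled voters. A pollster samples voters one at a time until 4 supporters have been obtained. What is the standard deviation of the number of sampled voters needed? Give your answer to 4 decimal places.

Y = total sampled voters until the fourth success; negative binomial with r=4, p=0.315.
SD(Y) = √[r(1−p)/p²] = √(27.614009) = 5.254903

5.2549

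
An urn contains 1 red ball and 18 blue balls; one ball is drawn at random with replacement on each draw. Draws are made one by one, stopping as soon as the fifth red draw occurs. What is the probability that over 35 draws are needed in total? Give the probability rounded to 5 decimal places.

0.96487

Needing more than 35 draws ⇔ fewer than 5 successes in the first 35. With X ~ Binomial(35, 0.052632), P(Y > 35) = P(X ≤ 4).
  k=0: C(35,0)·0.052632^0·0.947368^35 = 0.1507168
  k=1: C(35,1)·0.052632^1·0.947368^34 = 0.2930604
  k=2: C(35,2)·0.052632^2·0.947368^33 = 0.2767793
  k=3: C(35,3)·0.052632^3·0.947368^32 = 0.1691429
  k=4: C(35,4)·0.052632^4·0.947368^31 = 0.0751746
P(X ≤ 4) = 0.9648740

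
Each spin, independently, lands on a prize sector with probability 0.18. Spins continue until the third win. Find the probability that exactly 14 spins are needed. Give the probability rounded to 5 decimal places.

Y = trial on which the third success occurs; negative binomial, r=3, p=0.18.
P(Y=14) = C(13,2) · p^3 · (1−p)^11
= 78 · 0.005832 · 0.11271 = 0.0512701

0.05127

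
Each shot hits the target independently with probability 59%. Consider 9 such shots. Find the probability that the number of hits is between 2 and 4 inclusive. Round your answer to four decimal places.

0.2832

X ~ Binomial(9, 0.59); P(2 ≤ X ≤ 4) = Σ C(9,k) p^k (1−p)^(9−k) over k:
  k=2: C(9,2)·0.59^2·0.41^7 = 0.024406
  k=3: C(9,3)·0.59^3·0.41^6 = 0.081948
  k=4: C(9,4)·0.59^4·0.41^5 = 0.176888
Total = 0.283242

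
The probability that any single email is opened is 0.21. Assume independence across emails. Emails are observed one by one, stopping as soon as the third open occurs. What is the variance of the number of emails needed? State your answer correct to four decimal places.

Y = total emails until the third success; negative binomial with r=3, p=0.21.
Var(Y) = r(1−p)/p² = 3·0.79 / 0.21² = 53.741497

53.7415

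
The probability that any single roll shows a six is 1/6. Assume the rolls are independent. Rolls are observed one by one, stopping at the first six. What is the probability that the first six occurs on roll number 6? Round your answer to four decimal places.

Geometric (trials to first success), p = 0.166667.
P(Y = 6) = (1−p)^5 · p = 0.40188 · 0.166667 = 0.066980

0.0670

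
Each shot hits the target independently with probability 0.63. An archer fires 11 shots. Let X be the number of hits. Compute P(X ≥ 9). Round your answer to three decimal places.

0.164

X ~ Binomial(11, 0.63); P(X ≥ 9) = Σ C(11,k) p^k (1−p)^(11−k) over k:
  k=9: C(11,9)·0.63^9·0.37^2 = 0.11771
  k=10: C(11,10)·0.63^10·0.37^1 = 0.04009
  k=11: C(11,11)·0.63^11·0.37^0 = 0.00621
Total = 0.16401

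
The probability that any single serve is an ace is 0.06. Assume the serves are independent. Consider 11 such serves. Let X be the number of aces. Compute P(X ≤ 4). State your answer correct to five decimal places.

0.99974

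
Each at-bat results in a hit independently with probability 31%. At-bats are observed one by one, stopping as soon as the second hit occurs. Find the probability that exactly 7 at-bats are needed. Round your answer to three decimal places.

0.090

Y = trial on which the second success occurs; negative binomial, r=2, p=0.31.
P(Y=7) = C(6,1) · p^2 · (1−p)^5
= 6 · 0.0961 · 0.1564 = 0.09018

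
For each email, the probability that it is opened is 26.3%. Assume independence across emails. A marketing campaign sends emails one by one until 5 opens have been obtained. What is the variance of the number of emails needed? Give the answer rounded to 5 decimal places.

53.27531

Y = total emails until the fifth success; negative binomial with r=5, p=0.263.
Var(Y) = r(1−p)/p² = 5·0.737 / 0.263² = 53.2753112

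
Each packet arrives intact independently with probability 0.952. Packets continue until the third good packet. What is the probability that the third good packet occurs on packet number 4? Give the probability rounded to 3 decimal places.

Y = trial on which the third success occurs; negative binomial, r=3, p=0.952.
P(Y=4) = C(3,2) · p^3 · (1−p)^1
= 3 · 0.8628 · 0.048 = 0.12424

0.124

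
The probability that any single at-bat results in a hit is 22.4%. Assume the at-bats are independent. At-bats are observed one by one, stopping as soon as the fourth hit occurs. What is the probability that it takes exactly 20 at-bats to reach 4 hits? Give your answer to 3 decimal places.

Y = trial on which the fourth success occurs; negative binomial, r=4, p=0.224.
P(Y=20) = C(19,3) · p^4 · (1−p)^16
= 969 · 0.0025176 · 0.01729 = 0.04218

0.042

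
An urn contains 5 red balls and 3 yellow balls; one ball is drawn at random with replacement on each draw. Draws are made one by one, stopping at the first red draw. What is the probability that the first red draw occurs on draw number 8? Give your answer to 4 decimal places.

Geometric (trials to first success), p = 0.625.
P(Y = 8) = (1−p)^7 · p = 0.0010428 · 0.625 = 0.000652

0.0007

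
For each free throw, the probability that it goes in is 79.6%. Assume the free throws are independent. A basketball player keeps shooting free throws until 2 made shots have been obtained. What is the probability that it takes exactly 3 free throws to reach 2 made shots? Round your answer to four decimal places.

0.2585

Y = trial on which the second success occurs; negative binomial, r=2, p=0.796.
P(Y=3) = C(2,1) · p^2 · (1−p)^1
= 2 · 0.63362 · 0.204 = 0.258515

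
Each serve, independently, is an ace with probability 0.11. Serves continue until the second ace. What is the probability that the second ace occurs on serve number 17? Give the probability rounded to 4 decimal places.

0.0337

Y = trial on which the second success occurs; negative binomial, r=2, p=0.11.
P(Y=17) = C(16,1) · p^2 · (1−p)^15
= 16 · 0.0121 · 0.17412 = 0.033710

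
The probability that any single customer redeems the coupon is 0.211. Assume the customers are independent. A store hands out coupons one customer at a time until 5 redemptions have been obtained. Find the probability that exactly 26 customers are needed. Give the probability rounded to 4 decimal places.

0.0365

Y = trial on which the fifth success occurs; negative binomial, r=5, p=0.211.
P(Y=26) = C(25,4) · p^5 · (1−p)^21
= 12650 · 0.00041823 · 0.0068963 = 0.036485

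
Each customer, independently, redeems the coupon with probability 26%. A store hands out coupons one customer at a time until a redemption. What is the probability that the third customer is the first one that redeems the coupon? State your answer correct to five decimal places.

Geometric (trials to first success), p = 0.26.
P(Y = 3) = (1−p)^2 · p = 0.5476 · 0.26 = 0.1423760

0.14238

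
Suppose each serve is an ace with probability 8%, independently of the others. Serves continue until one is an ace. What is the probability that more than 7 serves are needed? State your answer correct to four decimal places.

Y = number of serves to the first success; geometric, p = 0.08.
P(Y > 7) = P(first 7 all fail) = (1−p)^7 = 0.557847

0.5578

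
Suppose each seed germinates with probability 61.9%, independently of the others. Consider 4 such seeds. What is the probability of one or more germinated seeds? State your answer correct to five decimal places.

P(at least one) = 1 − P(none) = 1 − (1 − 0.619)^4
= 1 − 0.0210717 = 0.9789283

0.97893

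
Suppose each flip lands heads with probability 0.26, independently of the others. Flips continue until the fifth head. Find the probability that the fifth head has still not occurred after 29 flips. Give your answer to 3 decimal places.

0.094

Needing more than 29 flips ⇔ fewer than 5 successes in the first 29. With X ~ Binomial(29, 0.26), P(Y > 29) = P(X ≤ 4).
  k=0: C(29,0)·0.26^0·0.74^29 = 0.00016
  k=1: C(29,1)·0.26^1·0.74^28 = 0.00164
  k=2: C(29,2)·0.26^2·0.74^27 = 0.00809
  k=3: C(29,3)·0.26^3·0.74^26 = 0.02557
  k=4: C(29,4)·0.26^4·0.74^25 = 0.05839
P(X ≤ 4) = 0.09385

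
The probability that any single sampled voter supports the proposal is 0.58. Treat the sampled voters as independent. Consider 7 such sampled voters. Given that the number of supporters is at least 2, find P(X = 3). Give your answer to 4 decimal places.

X ~ Binomial(7, 0.58). Want P(X=3 | X≥2) = P(X=3) / P(X≥2).
P(X=3) = C(7,3)·0.58^3·0.42^4 = 0.212495
P(X≥2) = 1 − 0.002305 − 0.022285 = 0.975409
Ratio = 0.212495 / 0.975409 = 0.217852

0.2179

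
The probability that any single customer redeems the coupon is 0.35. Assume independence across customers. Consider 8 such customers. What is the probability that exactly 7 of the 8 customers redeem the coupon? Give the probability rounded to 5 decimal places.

0.00335

X ~ Binomial(n=8, p=0.35).
P(X=7) = C(8,7) · p^7 · (1−p)^1
= 8 · 0.00064339 · 0.65 = 0.0033456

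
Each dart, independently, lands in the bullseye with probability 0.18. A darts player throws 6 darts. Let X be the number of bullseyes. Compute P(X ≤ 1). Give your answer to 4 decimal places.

0.7044

X ~ Binomial(6, 0.18); P(X ≤ 1) = Σ C(6,k) p^k (1−p)^(6−k) over k:
  k=0: C(6,0)·0.18^0·0.82^6 = 0.304007
  k=1: C(6,1)·0.18^1·0.82^5 = 0.400399
Total = 0.704406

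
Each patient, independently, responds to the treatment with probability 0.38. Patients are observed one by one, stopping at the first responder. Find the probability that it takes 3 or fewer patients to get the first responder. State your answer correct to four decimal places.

0.7617

Y = number of patients to the first success; geometric, p = 0.38.
P(Y ≤ 3) = 1 − (1−p)^3 = 1 − 0.238328 = 0.761672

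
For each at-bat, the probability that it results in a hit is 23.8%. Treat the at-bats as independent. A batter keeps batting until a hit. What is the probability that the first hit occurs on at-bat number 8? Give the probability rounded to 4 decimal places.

Geometric (trials to first success), p = 0.238.
P(Y = 8) = (1−p)^7 · p = 0.14917 · 0.238 = 0.035503

0.0355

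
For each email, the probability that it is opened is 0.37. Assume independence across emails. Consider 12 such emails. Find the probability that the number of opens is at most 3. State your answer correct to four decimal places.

X ~ Binomial(12, 0.37); P(X ≤ 3) = Σ C(12,k) p^k (1−p)^(12−k) over k:
  k=0: C(12,0)·0.37^0·0.63^12 = 0.003909
  k=1: C(12,1)·0.37^1·0.63^11 = 0.027550
  k=2: C(12,2)·0.37^2·0.63^10 = 0.088992
  k=3: C(12,3)·0.37^3·0.63^9 = 0.174218
Total = 0.294670

0.2947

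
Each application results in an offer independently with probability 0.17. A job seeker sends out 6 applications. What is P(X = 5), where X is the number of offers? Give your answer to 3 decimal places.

X ~ Binomial(n=6, p=0.17).
P(X=5) = C(6,5) · p^5 · (1−p)^1
= 6 · 0.00014199 · 0.83 = 0.00071

0.001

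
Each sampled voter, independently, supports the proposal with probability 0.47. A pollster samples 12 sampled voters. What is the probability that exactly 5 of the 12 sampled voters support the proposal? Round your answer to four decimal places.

X ~ Binomial(n=12, p=0.47).
P(X=5) = C(12,5) · p^5 · (1−p)^7
= 792 · 0.022935 · 0.011747 = 0.213376

0.2134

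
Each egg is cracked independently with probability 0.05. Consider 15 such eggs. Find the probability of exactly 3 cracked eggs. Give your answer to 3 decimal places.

X ~ Binomial(n=15, p=0.05).
P(X=3) = C(15,3) · p^3 · (1−p)^12
= 455 · 0.000125 · 0.54036 = 0.03073

0.031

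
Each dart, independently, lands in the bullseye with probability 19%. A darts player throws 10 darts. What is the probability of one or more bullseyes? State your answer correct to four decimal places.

P(at least one) = 1 − P(none) = 1 − (1 − 0.19)^10
= 1 − 0.121577 = 0.878423

0.8784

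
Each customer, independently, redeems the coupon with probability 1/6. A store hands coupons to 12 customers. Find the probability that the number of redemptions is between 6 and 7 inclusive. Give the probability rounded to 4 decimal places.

X ~ Binomial(12, 0.166667); P(6 ≤ X ≤ 7) = Σ C(12,k) p^k (1−p)^(12−k) over k:
  k=6: C(12,6)·0.166667^6·0.833333^6 = 0.006632
  k=7: C(12,7)·0.166667^7·0.833333^5 = 0.001137
Total = 0.007769

0.0078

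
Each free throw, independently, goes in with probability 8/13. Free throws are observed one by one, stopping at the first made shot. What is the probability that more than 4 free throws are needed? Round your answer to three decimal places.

0.022

Y = number of free throws to the first success; geometric, p = 0.615385.
P(Y > 4) = P(first 4 all fail) = (1−p)^4 = 0.02188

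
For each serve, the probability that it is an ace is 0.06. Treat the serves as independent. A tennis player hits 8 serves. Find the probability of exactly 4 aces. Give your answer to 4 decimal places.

0.0007

X ~ Binomial(n=8, p=0.06).
P(X=4) = C(8,4) · p^4 · (1−p)^4
= 70 · 1.296e-05 · 0.78075 = 0.000708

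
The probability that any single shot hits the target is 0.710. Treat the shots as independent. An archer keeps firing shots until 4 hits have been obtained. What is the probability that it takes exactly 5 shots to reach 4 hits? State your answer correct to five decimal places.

0.29478

Y = trial on which the fourth success occurs; negative binomial, r=4, p=0.71.
P(Y=5) = C(4,3) · p^4 · (1−p)^1
= 4 · 0.25412 · 0.29 = 0.2947755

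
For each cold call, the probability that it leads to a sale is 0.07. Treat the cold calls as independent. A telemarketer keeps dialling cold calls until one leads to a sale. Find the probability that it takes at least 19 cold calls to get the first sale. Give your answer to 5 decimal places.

0.27083

Y = number of cold calls to the first success; geometric, p = 0.07.
P(Y > 18) = P(first 18 all fail) = (1−p)^18 = 0.2708277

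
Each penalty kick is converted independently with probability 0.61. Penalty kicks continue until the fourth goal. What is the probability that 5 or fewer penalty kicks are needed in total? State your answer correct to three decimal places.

Finishing within 5 penalty kicks ⇔ at least 4 successes in the first 5. With X ~ Binomial(5, 0.61), P(Y ≤ 5) = 1 − P(X ≤ 3).
  k=0: C(5,0)·0.61^0·0.39^5 = 0.00902
  k=1: C(5,1)·0.61^1·0.39^4 = 0.07056
  k=2: C(5,2)·0.61^2·0.39^3 = 0.22073
  k=3: C(5,3)·0.61^3·0.39^2 = 0.34524
1 − 0.64555 = 0.35445

0.354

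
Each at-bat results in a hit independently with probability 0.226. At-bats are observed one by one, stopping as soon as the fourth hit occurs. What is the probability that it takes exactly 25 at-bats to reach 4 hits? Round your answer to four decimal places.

0.0243

Y = trial on which the fourth success occurs; negative binomial, r=4, p=0.226.
P(Y=25) = C(24,3) · p^4 · (1−p)^21
= 2024 · 0.0026088 · 0.0046085 = 0.024333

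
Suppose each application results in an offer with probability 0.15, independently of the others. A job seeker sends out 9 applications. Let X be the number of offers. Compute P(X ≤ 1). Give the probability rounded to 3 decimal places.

0.599

X ~ Binomial(9, 0.15); P(X ≤ 1) = Σ C(9,k) p^k (1−p)^(9−k) over k:
  k=0: C(9,0)·0.15^0·0.85^9 = 0.23162
  k=1: C(9,1)·0.15^1·0.85^8 = 0.36786
Total = 0.59948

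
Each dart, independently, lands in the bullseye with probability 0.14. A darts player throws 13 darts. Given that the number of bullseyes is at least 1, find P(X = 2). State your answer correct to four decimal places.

0.3386

X ~ Binomial(13, 0.14). Want P(X=2 | X≥1) = P(X=2) / P(X≥1).
P(X=2) = C(13,2)·0.14^2·0.86^11 = 0.290960
P(X≥1) = 1 − 0.140760 = 0.859240
Ratio = 0.290960 / 0.859240 = 0.338625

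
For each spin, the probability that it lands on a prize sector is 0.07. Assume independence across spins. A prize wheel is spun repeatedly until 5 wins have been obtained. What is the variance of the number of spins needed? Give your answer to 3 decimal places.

948.980

Y = total spins until the fifth success; negative binomial with r=5, p=0.07.
Var(Y) = r(1−p)/p² = 5·0.93 / 0.07² = 948.97959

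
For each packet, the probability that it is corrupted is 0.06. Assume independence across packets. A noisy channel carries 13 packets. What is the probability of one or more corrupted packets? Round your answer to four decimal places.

0.5526

P(at least one) = 1 − P(none) = 1 − (1 − 0.06)^13
= 1 − 0.447365 = 0.552635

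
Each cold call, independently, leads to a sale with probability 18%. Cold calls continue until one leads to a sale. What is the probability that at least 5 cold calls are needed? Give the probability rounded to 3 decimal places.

0.452

Y = number of cold calls to the first success; geometric, p = 0.18.
P(Y > 4) = P(first 4 all fail) = (1−p)^4 = 0.45212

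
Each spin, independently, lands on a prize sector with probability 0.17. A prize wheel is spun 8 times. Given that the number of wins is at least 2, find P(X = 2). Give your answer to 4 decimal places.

X ~ Binomial(8, 0.17). Want P(X=2 | X≥2) = P(X=2) / P(X≥2).
P(X=2) = C(8,2)·0.17^2·0.83^6 = 0.264560
P(X≥2) = 1 − 0.225229 − 0.369050 = 0.405720
Ratio = 0.264560 / 0.405720 = 0.652075

0.6521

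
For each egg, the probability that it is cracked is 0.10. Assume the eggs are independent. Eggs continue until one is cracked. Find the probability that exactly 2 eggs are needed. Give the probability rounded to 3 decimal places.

Geometric (trials to first success), p = 0.10.
P(Y = 2) = (1−p)^1 · p = 0.9 · 0.10 = 0.09000

0.090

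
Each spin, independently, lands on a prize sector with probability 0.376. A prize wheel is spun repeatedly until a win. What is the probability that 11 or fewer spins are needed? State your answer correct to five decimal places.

0.99441

Y = number of spins to the first success; geometric, p = 0.376.
P(Y ≤ 11) = 1 − (1−p)^11 = 1 − 0.0055851 = 0.9944149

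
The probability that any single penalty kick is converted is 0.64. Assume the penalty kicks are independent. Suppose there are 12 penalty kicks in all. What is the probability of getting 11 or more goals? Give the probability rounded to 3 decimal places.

X ~ Binomial(12, 0.64); P(X ≥ 11) = Σ C(12,k) p^k (1−p)^(12−k) over k:
  k=11: C(12,11)·0.64^11·0.36^1 = 0.03188
  k=12: C(12,12)·0.64^12·0.36^0 = 0.00472
Total = 0.03660

0.037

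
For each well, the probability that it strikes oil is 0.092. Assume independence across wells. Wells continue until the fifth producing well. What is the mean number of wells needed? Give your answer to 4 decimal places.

Y = total wells until the fifth success; negative binomial with r=5, p=0.092.
E[Y] = r / p = 5 / 0.092 = 54.347826

54.3478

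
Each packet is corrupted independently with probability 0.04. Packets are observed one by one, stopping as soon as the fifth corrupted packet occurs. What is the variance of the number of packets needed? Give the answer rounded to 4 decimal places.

3000.0000

Y = total packets until the fifth success; negative binomial with r=5, p=0.04.
Var(Y) = r(1−p)/p² = 5·0.96 / 0.04² = 3000.000000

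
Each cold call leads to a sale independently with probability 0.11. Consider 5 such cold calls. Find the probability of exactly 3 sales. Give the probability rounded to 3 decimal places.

0.011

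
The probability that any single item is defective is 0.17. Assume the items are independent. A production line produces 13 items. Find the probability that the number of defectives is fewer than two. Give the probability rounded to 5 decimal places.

0.32495

X ~ Binomial(13, 0.17); P(X ≤ 1) = Σ C(13,k) p^k (1−p)^(13−k) over k:
  k=0: C(13,0)·0.17^0·0.83^13 = 0.0887187
  k=1: C(13,1)·0.17^1·0.83^12 = 0.2362269
Total = 0.3249456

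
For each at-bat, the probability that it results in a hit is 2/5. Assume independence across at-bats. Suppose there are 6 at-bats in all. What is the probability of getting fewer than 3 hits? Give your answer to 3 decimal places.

X ~ Binomial(6, 0.40); P(X ≤ 2) = Σ C(6,k) p^k (1−p)^(6−k) over k:
  k=0: C(6,0)·0.40^0·0.60^6 = 0.04666
  k=1: C(6,1)·0.40^1·0.60^5 = 0.18662
  k=2: C(6,2)·0.40^2·0.60^4 = 0.31104
Total = 0.54432

0.544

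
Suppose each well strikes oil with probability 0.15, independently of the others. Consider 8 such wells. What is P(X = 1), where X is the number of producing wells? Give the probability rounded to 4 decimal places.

0.3847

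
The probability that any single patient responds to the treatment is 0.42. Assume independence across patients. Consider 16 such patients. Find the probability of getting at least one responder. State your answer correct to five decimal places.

P(at least one) = 1 − P(none) = 1 − (1 − 0.42)^16
= 1 − 0.0001640 = 0.9998360

0.99984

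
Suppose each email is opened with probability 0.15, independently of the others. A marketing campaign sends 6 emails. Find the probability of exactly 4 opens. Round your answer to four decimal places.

0.0055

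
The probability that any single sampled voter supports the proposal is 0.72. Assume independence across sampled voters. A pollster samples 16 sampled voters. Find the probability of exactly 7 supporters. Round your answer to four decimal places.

X ~ Binomial(n=16, p=0.72).
P(X=7) = C(16,7) · p^7 · (1−p)^9
= 11440 · 0.10031 · 1.0578e-05 = 0.012139

0.0121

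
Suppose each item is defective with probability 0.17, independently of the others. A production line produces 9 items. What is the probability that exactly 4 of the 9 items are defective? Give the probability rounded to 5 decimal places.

X ~ Binomial(n=9, p=0.17).
P(X=4) = C(9,4) · p^4 · (1−p)^5
= 126 · 0.00083521 · 0.3939 = 0.0414531

0.04145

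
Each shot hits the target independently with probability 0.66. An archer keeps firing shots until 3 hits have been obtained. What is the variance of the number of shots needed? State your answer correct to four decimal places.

2.3416

Y = total shots until the third success; negative binomial with r=3, p=0.66.
Var(Y) = r(1−p)/p² = 3·0.34 / 0.66² = 2.341598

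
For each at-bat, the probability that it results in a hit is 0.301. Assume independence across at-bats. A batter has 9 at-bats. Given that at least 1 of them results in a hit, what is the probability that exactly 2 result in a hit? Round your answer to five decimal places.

X ~ Binomial(9, 0.301). Want P(X=2 | X≥1) = P(X=2) / P(X≥1).
P(X=2) = C(9,2)·0.301^2·0.699^7 = 0.2659351
P(X≥1) = 1 − 0.0398377 = 0.9601623
Ratio = 0.2659351 / 0.9601623 = 0.2769690

0.27697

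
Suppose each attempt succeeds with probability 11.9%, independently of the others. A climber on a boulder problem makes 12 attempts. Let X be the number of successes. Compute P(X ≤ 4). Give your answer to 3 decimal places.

X ~ Binomial(12, 0.119); P(X ≤ 4) = Σ C(12,k) p^k (1−p)^(12−k) over k:
  k=0: C(12,0)·0.119^0·0.881^12 = 0.21863
  k=1: C(12,1)·0.119^1·0.881^11 = 0.35438
  k=2: C(12,2)·0.119^2·0.881^10 = 0.26327
  k=3: C(12,3)·0.119^3·0.881^9 = 0.11854
  k=4: C(12,4)·0.119^4·0.881^8 = 0.03602
Total = 0.99083

0.991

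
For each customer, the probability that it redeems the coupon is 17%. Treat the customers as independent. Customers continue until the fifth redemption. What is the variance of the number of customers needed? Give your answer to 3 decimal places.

Y = total customers until the fifth success; negative binomial with r=5, p=0.17.
Var(Y) = r(1−p)/p² = 5·0.83 / 0.17² = 143.59862

143.599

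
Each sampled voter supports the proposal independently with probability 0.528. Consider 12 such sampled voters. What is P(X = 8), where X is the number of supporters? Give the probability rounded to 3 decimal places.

X ~ Binomial(n=12, p=0.528).
P(X=8) = C(12,8) · p^8 · (1−p)^4
= 495 · 0.0060405 · 0.049633 = 0.14840

0.148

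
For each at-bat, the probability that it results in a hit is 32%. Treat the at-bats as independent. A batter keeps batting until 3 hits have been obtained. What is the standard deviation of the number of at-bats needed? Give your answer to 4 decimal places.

4.4634

Y = total at-bats until the third success; negative binomial with r=3, p=0.32.
SD(Y) = √[r(1−p)/p²] = √(19.921875) = 4.463393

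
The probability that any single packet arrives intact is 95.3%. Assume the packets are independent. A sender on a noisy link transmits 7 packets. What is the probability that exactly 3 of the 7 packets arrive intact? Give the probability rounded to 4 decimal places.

X ~ Binomial(n=7, p=0.953).
P(X=3) = C(7,3) · p^3 · (1−p)^4
= 35 · 0.86552 · 4.8797e-06 = 0.000148

0.0001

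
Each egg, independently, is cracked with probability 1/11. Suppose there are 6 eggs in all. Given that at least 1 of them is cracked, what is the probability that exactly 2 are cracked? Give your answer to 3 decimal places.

0.194

X ~ Binomial(6, 0.090909). Want P(X=2 | X≥1) = P(X=2) / P(X≥1).
P(X=2) = C(6,2)·0.090909^2·0.909091^4 = 0.08467
P(X≥1) = 1 − 0.56447 = 0.43553
Ratio = 0.08467 / 0.43553 = 0.19441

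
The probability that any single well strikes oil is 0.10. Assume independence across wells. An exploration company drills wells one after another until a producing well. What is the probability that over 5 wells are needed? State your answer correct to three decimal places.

Y = number of wells to the first success; geometric, p = 0.10.
P(Y > 5) = P(first 5 all fail) = (1−p)^5 = 0.59049

0.590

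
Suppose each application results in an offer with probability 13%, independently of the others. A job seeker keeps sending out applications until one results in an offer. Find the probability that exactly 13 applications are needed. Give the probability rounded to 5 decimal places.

Geometric (trials to first success), p = 0.13.
P(Y = 13) = (1−p)^12 · p = 0.18803 · 0.13 = 0.0244441

0.02444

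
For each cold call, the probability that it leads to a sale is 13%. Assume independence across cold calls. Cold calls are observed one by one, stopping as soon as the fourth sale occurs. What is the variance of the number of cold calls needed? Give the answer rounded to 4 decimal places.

205.9172

Y = total cold calls until the fourth success; negative binomial with r=4, p=0.13.
Var(Y) = r(1−p)/p² = 4·0.87 / 0.13² = 205.917160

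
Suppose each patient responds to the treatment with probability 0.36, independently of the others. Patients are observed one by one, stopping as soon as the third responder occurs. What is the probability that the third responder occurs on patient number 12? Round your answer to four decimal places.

0.0462

Y = trial on which the third success occurs; negative binomial, r=3, p=0.36.
P(Y=12) = C(11,2) · p^3 · (1−p)^9
= 55 · 0.046656 · 0.018014 = 0.046226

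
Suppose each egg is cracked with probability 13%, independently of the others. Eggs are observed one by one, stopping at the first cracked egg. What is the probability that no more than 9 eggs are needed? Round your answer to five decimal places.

0.71446

Y = number of eggs to the first success; geometric, p = 0.13.
P(Y ≤ 9) = 1 − (1−p)^9 = 1 − 0.2855442 = 0.7144558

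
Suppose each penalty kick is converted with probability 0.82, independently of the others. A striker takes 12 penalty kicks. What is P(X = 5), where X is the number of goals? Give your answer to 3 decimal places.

0.002

X ~ Binomial(n=12, p=0.82).
P(X=5) = C(12,5) · p^5 · (1−p)^7
= 792 · 0.37074 · 6.1222e-06 = 0.00180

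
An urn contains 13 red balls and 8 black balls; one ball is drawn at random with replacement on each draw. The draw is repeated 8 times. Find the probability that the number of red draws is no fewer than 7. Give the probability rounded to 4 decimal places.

0.1277

X ~ Binomial(8, 0.619048); P(X ≥ 7) = Σ C(8,k) p^k (1−p)^(8−k) over k:
  k=7: C(8,7)·0.619048^7·0.380952^1 = 0.106177
  k=8: C(8,8)·0.619048^8·0.380952^0 = 0.021567
Total = 0.127744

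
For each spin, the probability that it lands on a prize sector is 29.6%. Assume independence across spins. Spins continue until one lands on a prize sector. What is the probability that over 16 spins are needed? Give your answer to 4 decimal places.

0.0036

Y = number of spins to the first success; geometric, p = 0.296.
P(Y > 16) = P(first 16 all fail) = (1−p)^16 = 0.003641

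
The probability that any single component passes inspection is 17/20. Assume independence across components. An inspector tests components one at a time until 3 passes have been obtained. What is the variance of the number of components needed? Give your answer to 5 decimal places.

Y = total components until the third success; negative binomial with r=3, p=0.85.
Var(Y) = r(1−p)/p² = 3·0.15 / 0.85² = 0.6228374

0.62284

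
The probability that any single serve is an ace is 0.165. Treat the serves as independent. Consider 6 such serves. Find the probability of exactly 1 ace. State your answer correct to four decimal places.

X ~ Binomial(n=6, p=0.165).
P(X=1) = C(6,1) · p^1 · (1−p)^5
= 6 · 0.165 · 0.40591 = 0.401853

0.4019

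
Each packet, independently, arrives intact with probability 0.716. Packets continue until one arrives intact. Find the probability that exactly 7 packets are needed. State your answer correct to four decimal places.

0.0004

Geometric (trials to first success), p = 0.716.
P(Y = 7) = (1−p)^6 · p = 0.0005247 · 0.716 = 0.000376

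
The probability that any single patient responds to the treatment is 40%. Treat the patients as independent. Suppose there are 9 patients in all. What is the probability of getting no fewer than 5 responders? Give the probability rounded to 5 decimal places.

X ~ Binomial(9, 0.40); P(X ≥ 5) = Σ C(9,k) p^k (1−p)^(9−k) over k:
  k=5: C(9,5)·0.40^5·0.60^4 = 0.1672151
  k=6: C(9,6)·0.40^6·0.60^3 = 0.0743178
  k=7: C(9,7)·0.40^7·0.60^2 = 0.0212337
  k=8: C(9,8)·0.40^8·0.60^1 = 0.0035389
  k=9: C(9,9)·0.40^9·0.60^0 = 0.0002621
Total = 0.2665677

0.26657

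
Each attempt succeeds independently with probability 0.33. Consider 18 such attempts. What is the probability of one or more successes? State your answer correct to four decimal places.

P(at least one) = 1 − P(none) = 1 − (1 − 0.33)^18
= 1 − 0.000740 = 0.999260

0.9993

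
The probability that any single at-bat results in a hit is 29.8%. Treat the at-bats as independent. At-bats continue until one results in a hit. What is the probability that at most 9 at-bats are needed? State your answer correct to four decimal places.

0.9586

Y = number of at-bats to the first success; geometric, p = 0.298.
P(Y ≤ 9) = 1 − (1−p)^9 = 1 − 0.041403 = 0.958597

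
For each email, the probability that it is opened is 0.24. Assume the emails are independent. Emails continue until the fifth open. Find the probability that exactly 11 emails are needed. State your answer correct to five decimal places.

0.03222

Y = trial on which the fifth success occurs; negative binomial, r=5, p=0.24.
P(Y=11) = C(10,4) · p^5 · (1−p)^6
= 210 · 0.00079626 · 0.1927 = 0.0322223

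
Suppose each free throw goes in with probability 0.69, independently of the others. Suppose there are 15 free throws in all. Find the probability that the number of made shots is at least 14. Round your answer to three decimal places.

0.030

X ~ Binomial(15, 0.69); P(X ≥ 14) = Σ C(15,k) p^k (1−p)^(15−k) over k:
  k=14: C(15,14)·0.69^14·0.31^1 = 0.02578
  k=15: C(15,15)·0.69^15·0.31^0 = 0.00383
Total = 0.02961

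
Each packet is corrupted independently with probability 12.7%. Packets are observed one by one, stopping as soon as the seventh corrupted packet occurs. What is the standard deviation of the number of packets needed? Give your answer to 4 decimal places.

Y = total packets until the seventh success; negative binomial with r=7, p=0.127.
SD(Y) = √[r(1−p)/p²] = √(378.882758) = 19.464911

19.4649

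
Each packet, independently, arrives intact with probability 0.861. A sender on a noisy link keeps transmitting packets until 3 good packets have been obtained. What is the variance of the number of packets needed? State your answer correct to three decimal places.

0.563

Y = total packets until the third success; negative binomial with r=3, p=0.861.
Var(Y) = r(1−p)/p² = 3·0.139 / 0.861² = 0.56251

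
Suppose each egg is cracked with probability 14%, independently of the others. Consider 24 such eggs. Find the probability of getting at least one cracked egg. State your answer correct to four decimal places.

0.9732

P(at least one) = 1 − P(none) = 1 − (1 − 0.14)^24
= 1 − 0.026789 = 0.973211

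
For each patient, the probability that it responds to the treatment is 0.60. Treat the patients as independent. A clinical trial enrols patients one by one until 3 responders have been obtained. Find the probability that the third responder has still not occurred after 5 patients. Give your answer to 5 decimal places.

Needing more than 5 patients ⇔ fewer than 3 successes in the first 5. With X ~ Binomial(5, 0.60), P(Y > 5) = P(X ≤ 2).
  k=0: C(5,0)·0.60^0·0.40^5 = 0.0102400
  k=1: C(5,1)·0.60^1·0.40^4 = 0.0768000
  k=2: C(5,2)·0.60^2·0.40^3 = 0.2304000
P(X ≤ 2) = 0.3174400

0.31744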